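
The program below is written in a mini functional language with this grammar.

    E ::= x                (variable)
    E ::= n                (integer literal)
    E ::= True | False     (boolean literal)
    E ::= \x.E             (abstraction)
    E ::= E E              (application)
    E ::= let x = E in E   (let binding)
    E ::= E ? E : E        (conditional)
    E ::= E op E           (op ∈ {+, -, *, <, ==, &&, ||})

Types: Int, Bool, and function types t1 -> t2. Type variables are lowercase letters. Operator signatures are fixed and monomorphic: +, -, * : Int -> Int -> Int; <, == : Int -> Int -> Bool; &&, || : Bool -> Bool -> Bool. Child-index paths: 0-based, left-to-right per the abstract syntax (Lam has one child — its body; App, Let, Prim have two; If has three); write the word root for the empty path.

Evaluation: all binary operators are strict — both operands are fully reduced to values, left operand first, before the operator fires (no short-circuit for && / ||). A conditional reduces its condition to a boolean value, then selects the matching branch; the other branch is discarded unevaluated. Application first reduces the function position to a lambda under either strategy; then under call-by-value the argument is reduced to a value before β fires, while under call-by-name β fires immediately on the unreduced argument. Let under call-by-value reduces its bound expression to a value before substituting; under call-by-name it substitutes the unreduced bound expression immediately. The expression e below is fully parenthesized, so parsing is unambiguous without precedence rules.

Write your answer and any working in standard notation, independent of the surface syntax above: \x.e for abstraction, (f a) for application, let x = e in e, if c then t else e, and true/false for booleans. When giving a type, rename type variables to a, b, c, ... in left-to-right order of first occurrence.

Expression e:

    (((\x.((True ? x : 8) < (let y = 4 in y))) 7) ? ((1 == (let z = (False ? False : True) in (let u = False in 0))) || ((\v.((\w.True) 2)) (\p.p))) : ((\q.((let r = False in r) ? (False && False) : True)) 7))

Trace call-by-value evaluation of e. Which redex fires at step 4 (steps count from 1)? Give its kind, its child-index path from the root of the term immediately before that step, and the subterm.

Answer: delta at 0 : (7 < 4)

Working:
step 0: (if ((\x.((if true then x else 8) < (let y = 4 in y))) 7) then ((1 == (let z = (if false then false else true) in (let u = false in 0))) || ((\v.((\w.true) 2)) (\p.p))) else ((\q.(if (let r = false in r) then (false && false) else true)) 7))
step 1: [beta@0] (if ((if true then 7 else 8) < (let y = 4 in y)) then ((1 == (let z = (if false then false else true) in (let u = false in 0))) || ((\v.((\w.true) 2)) (\p.p))) else ((\q.(if (let r = false in r) then (false && false) else true)) 7))
step 2: [if@0.0] (if (7 < (let y = 4 in y)) then ((1 == (let z = (if false then false else true) in (let u = false in 0))) || ((\v.((\w.true) 2)) (\p.p))) else ((\q.(if (let r = false in r) then (false && false) else true)) 7))
step 3: [let@0.1] (if (7 < 4) then ((1 == (let z = (if false then false else true) in (let u = false in 0))) || ((\v.((\w.true) 2)) (\p.p))) else ((\q.(if (let r = false in r) then (false && false) else true)) 7))
step 4: [delta@0] (if false then ((1 == (let z = (if false then false else true) in (let u = false in 0))) || ((\v.((\w.true) 2)) (\p.p))) else ((\q.(if (let r = false in r) then (false && false) else true)) 7))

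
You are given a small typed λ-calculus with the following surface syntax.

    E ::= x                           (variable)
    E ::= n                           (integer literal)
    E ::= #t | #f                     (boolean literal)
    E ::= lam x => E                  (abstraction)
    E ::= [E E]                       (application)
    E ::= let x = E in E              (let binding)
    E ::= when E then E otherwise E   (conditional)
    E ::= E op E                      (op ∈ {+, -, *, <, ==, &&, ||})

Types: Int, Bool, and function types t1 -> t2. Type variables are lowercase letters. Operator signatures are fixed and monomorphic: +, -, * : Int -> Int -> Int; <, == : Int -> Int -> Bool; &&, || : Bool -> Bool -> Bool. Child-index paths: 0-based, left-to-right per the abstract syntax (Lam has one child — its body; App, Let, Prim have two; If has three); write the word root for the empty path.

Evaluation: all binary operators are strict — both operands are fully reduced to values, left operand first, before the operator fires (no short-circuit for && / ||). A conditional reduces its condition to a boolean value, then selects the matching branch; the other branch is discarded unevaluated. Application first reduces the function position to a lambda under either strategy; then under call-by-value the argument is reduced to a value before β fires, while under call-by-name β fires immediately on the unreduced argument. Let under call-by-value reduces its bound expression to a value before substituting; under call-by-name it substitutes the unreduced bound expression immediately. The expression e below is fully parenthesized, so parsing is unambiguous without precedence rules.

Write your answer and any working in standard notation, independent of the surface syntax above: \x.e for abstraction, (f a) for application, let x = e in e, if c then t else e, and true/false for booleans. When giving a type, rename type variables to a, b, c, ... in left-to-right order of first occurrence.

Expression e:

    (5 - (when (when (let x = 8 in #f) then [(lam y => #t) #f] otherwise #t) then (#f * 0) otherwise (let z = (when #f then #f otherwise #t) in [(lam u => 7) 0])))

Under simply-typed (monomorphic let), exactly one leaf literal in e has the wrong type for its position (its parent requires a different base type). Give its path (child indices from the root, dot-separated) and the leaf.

Answer: 1.1.0 : false

Derivation:
  unify Int ~ Int
let x : Int
  unify Bool ~ Bool
\y._ : a -> Bool
  unify a -> Bool ~ Bool -> b
  unify a ~ Bool
  unify Bool ~ b
_ _ : Bool
  unify Bool ~ Bool
  unify Bool ~ Bool
  unify Bool ~ Int
  FAIL: mismatch Bool ~ Int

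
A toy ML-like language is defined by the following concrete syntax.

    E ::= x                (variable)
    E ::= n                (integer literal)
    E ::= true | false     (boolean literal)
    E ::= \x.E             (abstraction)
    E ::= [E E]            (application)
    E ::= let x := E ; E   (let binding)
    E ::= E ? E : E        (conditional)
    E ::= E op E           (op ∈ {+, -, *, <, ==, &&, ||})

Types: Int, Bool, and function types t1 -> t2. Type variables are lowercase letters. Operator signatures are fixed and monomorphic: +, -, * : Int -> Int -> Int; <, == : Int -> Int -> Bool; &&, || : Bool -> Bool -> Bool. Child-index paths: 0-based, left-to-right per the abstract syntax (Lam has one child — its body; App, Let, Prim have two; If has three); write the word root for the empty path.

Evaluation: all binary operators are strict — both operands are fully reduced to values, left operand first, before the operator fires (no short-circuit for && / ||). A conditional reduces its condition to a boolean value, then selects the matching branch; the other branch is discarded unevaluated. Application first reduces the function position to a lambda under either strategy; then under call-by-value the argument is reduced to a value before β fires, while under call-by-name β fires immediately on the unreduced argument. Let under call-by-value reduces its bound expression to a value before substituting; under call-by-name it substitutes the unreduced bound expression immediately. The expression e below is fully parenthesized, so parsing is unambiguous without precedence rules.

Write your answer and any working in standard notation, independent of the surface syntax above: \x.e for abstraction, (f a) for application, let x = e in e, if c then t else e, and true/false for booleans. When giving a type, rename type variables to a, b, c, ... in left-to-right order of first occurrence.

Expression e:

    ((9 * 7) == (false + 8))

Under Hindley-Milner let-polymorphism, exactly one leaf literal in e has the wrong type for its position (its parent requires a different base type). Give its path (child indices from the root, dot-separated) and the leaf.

Answer: 1.0 : false

Derivation:
  unify Int ~ Int
  unify Int ~ Int
  unify Int ~ Int
  unify Bool ~ Int
  FAIL: mismatch Bool ~ Int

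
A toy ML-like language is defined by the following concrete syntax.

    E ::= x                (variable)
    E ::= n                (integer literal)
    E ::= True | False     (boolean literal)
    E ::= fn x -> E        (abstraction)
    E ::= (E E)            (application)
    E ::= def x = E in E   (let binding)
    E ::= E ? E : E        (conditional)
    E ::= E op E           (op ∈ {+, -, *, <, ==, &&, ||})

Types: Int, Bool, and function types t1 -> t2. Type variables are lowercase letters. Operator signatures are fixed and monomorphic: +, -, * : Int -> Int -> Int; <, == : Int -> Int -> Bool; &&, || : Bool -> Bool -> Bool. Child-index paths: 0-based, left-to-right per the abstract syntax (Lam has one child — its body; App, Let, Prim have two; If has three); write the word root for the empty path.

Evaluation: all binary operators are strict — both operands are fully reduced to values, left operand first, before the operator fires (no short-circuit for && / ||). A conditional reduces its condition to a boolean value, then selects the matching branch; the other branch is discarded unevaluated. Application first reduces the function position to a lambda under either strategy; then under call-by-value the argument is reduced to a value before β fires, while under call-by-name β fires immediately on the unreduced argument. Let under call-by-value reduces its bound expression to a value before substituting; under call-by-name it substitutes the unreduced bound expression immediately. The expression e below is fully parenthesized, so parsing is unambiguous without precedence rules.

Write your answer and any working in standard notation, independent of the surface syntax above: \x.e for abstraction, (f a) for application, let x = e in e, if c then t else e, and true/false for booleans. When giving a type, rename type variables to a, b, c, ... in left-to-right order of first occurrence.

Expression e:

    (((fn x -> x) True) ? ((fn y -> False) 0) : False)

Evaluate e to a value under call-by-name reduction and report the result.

Answer: false

Derivation:
step 0: (if ((\x.x) true) then ((\y.false) 0) else false)
step 1: [beta@0] (if true then ((\y.false) 0) else false)
step 2: [if@root] ((\y.false) 0)
step 3: [beta@root] false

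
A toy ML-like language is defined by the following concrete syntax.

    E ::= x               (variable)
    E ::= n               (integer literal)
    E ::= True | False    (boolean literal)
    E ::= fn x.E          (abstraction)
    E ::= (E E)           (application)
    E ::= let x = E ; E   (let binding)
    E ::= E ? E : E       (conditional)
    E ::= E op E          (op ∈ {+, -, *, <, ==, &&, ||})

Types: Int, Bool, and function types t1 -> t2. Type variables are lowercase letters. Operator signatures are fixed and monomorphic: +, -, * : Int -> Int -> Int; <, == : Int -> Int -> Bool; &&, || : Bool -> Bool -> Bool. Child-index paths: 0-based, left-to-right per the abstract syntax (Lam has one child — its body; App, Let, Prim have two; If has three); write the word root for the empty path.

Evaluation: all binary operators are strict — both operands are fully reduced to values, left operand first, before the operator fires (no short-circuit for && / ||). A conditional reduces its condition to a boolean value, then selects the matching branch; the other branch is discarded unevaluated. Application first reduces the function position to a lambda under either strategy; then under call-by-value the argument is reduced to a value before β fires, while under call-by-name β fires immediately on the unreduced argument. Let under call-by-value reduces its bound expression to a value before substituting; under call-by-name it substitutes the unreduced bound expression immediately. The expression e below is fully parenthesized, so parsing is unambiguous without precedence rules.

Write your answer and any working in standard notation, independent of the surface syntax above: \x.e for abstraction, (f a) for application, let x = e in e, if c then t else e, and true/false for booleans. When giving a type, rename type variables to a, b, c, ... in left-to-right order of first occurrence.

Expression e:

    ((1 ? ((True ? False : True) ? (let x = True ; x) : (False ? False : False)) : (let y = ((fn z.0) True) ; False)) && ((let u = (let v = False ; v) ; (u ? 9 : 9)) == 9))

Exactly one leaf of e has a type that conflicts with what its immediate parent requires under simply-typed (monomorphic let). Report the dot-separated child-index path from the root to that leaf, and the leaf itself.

Answer: 0.0 : 1

Working:
  unify Int ~ Bool
  FAIL: mismatch Int ~ Bool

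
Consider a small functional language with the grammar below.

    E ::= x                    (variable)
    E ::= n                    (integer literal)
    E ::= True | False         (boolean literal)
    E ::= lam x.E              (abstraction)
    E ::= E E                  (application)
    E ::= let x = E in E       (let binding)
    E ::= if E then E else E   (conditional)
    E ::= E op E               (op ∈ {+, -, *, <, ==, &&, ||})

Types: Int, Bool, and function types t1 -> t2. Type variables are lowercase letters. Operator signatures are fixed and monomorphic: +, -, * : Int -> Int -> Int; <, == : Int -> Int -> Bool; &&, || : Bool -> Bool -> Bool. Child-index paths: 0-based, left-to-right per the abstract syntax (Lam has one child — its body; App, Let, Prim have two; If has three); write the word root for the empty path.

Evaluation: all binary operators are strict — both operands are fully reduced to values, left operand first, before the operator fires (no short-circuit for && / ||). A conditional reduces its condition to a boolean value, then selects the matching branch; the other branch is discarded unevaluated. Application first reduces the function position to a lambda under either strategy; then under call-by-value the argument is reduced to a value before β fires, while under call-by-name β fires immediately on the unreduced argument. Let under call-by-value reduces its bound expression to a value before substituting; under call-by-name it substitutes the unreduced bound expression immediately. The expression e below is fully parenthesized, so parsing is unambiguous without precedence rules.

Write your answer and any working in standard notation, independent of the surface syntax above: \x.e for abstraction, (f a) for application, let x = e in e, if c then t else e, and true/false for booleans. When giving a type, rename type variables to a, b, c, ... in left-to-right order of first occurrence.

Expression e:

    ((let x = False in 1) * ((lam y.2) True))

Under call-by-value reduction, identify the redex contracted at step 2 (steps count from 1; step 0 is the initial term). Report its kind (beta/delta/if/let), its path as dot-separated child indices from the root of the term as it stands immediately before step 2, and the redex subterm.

Answer: beta at 1 : ((\y.2) true)

Derivation:
step 0: ((let x = false in 1) * ((\y.2) true))
step 1: [let@0] (1 * ((\y.2) true))
step 2: [beta@1] (1 * 2)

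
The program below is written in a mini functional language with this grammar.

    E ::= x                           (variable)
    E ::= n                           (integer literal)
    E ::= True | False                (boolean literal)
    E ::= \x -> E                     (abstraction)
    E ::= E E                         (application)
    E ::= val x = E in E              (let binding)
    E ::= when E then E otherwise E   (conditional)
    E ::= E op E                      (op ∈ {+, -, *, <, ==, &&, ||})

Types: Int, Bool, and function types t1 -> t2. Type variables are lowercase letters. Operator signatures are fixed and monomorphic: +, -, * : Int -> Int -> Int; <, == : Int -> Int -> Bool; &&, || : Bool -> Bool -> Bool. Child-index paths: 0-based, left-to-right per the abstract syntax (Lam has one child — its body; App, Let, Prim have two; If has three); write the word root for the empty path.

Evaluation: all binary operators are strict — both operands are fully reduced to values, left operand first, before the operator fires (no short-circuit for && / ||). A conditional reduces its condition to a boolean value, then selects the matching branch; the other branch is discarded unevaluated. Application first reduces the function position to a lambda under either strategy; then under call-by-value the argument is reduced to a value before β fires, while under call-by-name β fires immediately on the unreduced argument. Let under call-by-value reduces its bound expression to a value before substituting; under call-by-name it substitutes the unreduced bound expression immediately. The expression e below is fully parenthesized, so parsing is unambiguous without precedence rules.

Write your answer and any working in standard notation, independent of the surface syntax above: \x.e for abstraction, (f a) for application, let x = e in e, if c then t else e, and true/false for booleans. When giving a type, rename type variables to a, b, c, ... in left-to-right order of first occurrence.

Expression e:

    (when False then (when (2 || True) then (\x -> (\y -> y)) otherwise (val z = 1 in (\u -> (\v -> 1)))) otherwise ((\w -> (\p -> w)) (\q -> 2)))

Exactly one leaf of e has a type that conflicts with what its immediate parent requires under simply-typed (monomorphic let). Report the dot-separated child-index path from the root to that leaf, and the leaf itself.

Answer: 1.0.0 : 2

Working:
  unify Bool ~ Bool
  unify Int ~ Bool
  FAIL: mismatch Int ~ Bool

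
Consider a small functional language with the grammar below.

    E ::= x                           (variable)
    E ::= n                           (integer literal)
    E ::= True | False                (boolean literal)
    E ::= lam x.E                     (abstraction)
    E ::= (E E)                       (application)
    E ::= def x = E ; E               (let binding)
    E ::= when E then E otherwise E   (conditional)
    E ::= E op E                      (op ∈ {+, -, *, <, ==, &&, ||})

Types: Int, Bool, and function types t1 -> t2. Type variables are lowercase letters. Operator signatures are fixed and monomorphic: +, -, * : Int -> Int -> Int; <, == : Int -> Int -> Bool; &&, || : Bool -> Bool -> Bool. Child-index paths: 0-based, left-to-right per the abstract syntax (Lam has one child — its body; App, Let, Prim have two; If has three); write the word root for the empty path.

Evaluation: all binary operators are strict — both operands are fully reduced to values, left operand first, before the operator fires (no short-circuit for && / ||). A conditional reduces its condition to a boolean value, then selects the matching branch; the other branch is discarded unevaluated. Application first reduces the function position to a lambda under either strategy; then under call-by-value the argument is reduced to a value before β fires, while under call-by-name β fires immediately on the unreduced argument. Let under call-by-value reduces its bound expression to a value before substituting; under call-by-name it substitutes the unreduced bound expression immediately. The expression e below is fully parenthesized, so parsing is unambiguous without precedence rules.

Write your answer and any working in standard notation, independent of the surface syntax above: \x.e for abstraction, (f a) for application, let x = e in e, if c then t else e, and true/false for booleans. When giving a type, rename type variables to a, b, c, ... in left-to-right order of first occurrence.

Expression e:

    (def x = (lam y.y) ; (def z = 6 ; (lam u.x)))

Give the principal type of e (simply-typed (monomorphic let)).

Derivation:
y : a
\y._ : a -> a
let x : a -> a
let z : Int
x : a -> a
\u._ : b -> a -> a

Answer: a -> b -> b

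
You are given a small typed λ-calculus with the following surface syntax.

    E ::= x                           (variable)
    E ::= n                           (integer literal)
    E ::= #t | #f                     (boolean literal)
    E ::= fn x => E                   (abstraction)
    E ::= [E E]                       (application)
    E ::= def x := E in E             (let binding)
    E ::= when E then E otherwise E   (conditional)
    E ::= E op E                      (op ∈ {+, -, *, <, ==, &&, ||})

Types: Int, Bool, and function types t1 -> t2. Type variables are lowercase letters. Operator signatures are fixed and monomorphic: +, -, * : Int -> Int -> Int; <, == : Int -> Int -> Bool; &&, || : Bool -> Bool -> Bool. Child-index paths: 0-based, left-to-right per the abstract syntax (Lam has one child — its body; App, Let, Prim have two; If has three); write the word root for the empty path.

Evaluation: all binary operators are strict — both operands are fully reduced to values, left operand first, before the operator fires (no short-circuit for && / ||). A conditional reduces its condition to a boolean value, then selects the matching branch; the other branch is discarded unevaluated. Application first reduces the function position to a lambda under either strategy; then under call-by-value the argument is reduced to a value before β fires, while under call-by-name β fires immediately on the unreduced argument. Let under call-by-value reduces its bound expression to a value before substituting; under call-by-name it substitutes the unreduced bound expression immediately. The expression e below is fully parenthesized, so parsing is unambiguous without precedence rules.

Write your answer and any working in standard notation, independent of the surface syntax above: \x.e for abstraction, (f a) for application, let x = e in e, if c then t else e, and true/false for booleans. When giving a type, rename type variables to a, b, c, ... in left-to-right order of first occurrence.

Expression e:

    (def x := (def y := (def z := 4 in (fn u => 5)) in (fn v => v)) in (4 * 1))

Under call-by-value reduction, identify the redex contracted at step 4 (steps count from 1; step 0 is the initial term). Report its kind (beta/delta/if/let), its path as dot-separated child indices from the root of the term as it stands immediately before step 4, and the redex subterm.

Answer: delta at root : (4 * 1)

Derivation:
step 0: (let x = (let y = (let z = 4 in (\u.5)) in (\v.v)) in (4 * 1))
step 1: [let@0.0] (let x = (let y = (\u.5) in (\v.v)) in (4 * 1))
step 2: [let@0] (let x = (\v.v) in (4 * 1))
step 3: [let@root] (4 * 1)
step 4: [delta@root] 4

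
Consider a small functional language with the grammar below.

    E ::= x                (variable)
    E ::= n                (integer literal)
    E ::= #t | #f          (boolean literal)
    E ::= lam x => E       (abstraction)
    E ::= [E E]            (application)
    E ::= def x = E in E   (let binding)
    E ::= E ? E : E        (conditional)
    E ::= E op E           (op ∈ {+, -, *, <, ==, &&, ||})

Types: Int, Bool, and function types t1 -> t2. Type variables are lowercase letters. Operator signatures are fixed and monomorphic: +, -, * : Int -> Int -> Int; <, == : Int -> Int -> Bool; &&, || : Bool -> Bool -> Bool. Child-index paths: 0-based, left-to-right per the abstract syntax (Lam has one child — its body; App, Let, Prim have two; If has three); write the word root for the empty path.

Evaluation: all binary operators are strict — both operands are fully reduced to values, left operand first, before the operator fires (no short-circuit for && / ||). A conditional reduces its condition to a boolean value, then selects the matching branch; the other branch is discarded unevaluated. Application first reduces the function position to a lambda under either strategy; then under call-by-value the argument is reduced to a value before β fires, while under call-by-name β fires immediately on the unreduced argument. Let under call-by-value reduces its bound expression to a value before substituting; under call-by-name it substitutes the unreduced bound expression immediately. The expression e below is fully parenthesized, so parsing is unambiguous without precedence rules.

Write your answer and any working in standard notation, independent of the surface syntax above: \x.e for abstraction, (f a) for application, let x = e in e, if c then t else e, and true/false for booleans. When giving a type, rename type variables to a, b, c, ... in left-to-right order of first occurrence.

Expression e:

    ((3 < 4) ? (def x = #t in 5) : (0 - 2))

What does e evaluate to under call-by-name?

Derivation:
step 0: (if (3 < 4) then (let x = true in 5) else (0 - 2))
step 1: [delta@0] (if true then (let x = true in 5) else (0 - 2))
step 2: [if@root] (let x = true in 5)
step 3: [let@root] 5

Answer: 5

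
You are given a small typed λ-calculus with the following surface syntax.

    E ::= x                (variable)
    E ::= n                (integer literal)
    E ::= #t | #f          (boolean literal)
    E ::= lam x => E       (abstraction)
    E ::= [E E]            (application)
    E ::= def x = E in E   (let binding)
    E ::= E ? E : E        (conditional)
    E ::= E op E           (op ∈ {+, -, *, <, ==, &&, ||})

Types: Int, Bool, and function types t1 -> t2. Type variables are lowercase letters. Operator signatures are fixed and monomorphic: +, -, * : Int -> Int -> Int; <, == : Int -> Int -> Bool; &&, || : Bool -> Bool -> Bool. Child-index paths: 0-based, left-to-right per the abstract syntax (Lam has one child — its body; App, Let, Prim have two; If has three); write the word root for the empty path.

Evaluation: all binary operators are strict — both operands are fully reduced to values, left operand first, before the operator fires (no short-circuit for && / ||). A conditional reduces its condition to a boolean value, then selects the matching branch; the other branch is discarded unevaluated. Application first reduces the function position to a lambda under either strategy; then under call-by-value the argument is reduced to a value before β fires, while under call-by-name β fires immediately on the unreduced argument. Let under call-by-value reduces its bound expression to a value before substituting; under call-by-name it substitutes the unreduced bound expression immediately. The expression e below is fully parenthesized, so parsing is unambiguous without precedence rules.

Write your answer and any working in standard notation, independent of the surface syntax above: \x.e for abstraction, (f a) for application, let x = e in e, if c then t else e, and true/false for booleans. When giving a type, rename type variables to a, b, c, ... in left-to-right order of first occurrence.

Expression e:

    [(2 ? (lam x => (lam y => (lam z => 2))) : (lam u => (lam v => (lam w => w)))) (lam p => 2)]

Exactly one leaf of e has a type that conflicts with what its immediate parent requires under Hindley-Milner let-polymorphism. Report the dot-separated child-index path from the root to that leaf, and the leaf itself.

Answer: 0.0 : 2

Trace:
  unify Int ~ Bool
  FAIL: mismatch Int ~ Bool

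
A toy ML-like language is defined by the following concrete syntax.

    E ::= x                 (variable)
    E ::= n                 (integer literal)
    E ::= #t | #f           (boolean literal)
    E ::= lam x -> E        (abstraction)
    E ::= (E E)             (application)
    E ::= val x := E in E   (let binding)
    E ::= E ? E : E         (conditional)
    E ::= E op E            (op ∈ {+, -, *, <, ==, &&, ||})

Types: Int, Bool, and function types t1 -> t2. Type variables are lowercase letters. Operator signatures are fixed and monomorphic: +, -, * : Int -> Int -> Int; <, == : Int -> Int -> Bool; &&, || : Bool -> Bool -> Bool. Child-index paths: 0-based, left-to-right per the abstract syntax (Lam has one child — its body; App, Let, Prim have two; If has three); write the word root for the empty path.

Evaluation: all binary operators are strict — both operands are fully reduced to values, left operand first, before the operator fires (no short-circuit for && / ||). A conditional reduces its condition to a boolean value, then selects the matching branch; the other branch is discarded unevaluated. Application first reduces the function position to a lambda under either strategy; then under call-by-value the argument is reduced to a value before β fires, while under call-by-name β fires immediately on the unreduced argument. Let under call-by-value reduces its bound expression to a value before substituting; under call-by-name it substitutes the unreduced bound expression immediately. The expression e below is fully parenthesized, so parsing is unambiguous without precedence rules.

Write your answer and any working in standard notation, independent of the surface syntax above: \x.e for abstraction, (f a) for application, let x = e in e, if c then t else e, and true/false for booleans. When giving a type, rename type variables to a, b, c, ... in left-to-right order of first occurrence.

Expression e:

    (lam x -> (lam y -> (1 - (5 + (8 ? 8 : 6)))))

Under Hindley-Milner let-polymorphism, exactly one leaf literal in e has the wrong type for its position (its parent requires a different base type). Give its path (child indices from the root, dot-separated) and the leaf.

Answer: 0.0.1.1.0 : 8

Trace:
  unify Int ~ Int
  unify Int ~ Int
  unify Int ~ Bool
  FAIL: mismatch Int ~ Bool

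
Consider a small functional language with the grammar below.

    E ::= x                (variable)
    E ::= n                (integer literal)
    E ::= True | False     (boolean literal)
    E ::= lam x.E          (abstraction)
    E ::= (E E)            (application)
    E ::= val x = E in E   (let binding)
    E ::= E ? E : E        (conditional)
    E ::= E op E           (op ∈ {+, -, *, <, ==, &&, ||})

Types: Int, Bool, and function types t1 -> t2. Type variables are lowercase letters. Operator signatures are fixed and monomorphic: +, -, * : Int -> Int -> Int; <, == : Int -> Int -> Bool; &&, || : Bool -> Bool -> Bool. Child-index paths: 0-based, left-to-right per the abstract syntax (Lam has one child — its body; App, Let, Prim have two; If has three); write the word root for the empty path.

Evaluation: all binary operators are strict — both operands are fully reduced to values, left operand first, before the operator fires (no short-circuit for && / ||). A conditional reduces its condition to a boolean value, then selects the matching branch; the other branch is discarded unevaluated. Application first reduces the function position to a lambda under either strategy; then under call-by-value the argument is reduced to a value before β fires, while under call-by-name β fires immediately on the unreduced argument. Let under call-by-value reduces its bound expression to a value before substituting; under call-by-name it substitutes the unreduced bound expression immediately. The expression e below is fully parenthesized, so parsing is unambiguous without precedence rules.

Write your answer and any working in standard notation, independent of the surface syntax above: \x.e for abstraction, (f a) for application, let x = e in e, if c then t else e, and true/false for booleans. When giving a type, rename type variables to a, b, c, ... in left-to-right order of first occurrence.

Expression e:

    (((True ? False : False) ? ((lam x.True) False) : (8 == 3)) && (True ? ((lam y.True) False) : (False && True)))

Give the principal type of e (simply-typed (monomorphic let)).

Answer: Bool

Derivation:
  unify Bool ~ Bool
  unify Bool ~ Bool
  unify Bool ~ Bool
\x._ : a -> Bool
  unify a -> Bool ~ Bool -> b
  unify a ~ Bool
  unify Bool ~ b
_ _ : Bool
  unify Int ~ Int
  unify Int ~ Int
  unify Bool ~ Bool
  unify Bool ~ Bool
  unify Bool ~ Bool
\y._ : c -> Bool
  unify c -> Bool ~ Bool -> d
  unify c ~ Bool
  unify Bool ~ d
_ _ : Bool
  unify Bool ~ Bool
  unify Bool ~ Bool
  unify Bool ~ Bool
  unify Bool ~ Bool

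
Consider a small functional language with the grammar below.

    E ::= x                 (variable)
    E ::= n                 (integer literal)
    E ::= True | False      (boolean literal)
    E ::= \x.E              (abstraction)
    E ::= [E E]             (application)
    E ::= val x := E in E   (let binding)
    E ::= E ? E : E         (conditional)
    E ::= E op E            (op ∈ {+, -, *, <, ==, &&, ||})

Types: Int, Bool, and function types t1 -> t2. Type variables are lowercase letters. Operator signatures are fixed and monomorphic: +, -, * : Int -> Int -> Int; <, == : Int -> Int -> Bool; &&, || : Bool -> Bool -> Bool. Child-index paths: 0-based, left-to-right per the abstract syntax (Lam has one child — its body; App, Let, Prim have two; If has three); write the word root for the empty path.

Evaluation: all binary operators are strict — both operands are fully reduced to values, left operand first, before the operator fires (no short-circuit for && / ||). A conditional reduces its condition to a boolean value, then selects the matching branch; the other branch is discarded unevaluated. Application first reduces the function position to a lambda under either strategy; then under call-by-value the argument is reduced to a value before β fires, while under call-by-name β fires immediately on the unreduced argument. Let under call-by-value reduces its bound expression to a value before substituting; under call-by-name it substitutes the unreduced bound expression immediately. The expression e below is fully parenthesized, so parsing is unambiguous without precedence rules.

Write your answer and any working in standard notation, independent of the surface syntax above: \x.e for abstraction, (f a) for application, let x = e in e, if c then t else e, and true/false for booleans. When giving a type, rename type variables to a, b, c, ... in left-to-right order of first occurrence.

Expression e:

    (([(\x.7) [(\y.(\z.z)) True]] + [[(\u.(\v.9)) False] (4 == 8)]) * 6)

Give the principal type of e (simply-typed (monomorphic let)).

Answer: Int

Derivation:
\x._ : a -> Int
z : c
\z._ : c -> c
\y._ : b -> c -> c
  unify b -> c -> c ~ Bool -> d
  unify b ~ Bool
  unify c -> c ~ d
_ _ : c -> c
  unify a -> Int ~ (c -> c) -> e
  unify a ~ c -> c
  unify Int ~ e
_ _ : Int
  unify Int ~ Int
\v._ : g -> Int
\u._ : f -> g -> Int
  unify f -> g -> Int ~ Bool -> h
  unify f ~ Bool
  unify g -> Int ~ h
_ _ : g -> Int
  unify Int ~ Int
  unify Int ~ Int
  unify g -> Int ~ Bool -> i
  unify g ~ Bool
  unify Int ~ i
_ _ : Int
  unify Int ~ Int
  unify Int ~ Int
  unify Int ~ Int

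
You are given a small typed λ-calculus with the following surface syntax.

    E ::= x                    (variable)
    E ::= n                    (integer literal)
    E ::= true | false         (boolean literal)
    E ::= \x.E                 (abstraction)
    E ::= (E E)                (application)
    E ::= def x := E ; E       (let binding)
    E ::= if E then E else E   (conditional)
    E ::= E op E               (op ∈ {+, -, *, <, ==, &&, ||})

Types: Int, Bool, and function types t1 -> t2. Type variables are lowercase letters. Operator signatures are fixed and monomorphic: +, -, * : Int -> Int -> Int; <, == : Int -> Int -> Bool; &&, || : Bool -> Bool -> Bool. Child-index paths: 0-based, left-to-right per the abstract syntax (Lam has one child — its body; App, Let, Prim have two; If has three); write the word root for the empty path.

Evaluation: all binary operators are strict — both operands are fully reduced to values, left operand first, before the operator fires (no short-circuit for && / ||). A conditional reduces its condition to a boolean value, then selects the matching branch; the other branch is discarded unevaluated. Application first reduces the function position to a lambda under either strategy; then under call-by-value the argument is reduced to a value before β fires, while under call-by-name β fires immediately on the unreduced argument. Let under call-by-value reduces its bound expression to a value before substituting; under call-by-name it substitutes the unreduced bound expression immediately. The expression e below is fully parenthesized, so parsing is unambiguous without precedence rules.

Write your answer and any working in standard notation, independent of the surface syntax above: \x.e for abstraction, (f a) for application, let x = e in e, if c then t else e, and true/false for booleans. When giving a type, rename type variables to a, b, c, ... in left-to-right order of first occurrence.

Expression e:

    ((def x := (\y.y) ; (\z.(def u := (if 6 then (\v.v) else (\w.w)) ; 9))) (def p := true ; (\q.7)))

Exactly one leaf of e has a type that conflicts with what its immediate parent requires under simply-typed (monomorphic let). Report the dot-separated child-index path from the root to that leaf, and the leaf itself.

Derivation:
y : a
\y._ : a -> a
let x : a -> a
  unify Int ~ Bool
  FAIL: mismatch Int ~ Bool

Answer: 0.1.0.0.0 : 6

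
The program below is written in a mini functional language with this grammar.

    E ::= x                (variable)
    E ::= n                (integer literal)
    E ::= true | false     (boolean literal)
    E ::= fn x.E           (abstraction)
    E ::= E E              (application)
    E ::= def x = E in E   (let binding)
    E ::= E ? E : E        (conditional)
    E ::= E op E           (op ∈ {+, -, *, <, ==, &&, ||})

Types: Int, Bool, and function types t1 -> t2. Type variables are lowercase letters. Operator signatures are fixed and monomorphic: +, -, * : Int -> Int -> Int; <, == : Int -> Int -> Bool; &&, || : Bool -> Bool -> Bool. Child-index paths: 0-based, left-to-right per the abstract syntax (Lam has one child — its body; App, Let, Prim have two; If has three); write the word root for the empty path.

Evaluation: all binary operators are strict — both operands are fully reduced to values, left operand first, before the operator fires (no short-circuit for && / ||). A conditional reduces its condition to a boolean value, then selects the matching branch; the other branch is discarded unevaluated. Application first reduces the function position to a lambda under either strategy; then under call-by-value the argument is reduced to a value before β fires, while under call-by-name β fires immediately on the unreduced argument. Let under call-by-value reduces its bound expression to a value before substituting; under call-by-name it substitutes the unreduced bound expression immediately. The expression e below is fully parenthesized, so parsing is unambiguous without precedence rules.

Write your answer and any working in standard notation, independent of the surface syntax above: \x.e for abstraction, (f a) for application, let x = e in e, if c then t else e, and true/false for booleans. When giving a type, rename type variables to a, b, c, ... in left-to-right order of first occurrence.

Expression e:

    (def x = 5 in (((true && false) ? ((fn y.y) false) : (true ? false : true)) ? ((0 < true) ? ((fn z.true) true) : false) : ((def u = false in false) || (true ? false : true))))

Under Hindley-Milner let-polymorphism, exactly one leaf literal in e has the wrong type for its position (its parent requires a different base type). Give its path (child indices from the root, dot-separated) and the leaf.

Answer: 1.1.0.1 : true

Working:
let x : Int
  unify Bool ~ Bool
  unify Bool ~ Bool
  unify Bool ~ Bool
y : a
\y._ : a -> a
  unify a -> a ~ Bool -> b
  unify a ~ Bool
  unify Bool ~ b
_ _ : Bool
  unify Bool ~ Bool
  unify Bool ~ Bool
  unify Bool ~ Bool
  unify Bool ~ Bool
  unify Int ~ Int
  unify Bool ~ Int
  FAIL: mismatch Bool ~ Int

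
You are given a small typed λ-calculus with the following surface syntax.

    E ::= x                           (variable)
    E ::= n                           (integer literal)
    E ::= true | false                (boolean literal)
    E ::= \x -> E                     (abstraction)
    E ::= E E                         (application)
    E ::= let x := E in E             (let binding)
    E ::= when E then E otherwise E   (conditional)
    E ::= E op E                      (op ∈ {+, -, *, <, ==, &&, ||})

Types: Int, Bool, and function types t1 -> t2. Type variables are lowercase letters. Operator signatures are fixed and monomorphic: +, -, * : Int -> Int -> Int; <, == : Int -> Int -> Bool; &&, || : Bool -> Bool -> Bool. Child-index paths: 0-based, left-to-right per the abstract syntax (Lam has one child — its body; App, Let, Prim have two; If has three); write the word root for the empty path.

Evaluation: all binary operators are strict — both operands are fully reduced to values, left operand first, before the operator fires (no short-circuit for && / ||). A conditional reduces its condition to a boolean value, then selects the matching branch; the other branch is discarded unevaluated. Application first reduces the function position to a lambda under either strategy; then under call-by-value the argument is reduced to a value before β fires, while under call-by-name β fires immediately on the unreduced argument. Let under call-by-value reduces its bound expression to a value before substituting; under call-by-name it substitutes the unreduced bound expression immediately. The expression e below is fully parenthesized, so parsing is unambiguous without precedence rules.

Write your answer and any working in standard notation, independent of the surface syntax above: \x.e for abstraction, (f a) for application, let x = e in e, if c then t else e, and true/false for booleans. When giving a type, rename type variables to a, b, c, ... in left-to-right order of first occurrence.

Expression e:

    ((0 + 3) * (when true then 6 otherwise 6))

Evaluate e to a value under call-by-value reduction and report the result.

Answer: 18

Trace:
step 0: ((0 + 3) * (if true then 6 else 6))
step 1: [delta@0] (3 * (if true then 6 else 6))
step 2: [if@1] (3 * 6)
step 3: [delta@root] 18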